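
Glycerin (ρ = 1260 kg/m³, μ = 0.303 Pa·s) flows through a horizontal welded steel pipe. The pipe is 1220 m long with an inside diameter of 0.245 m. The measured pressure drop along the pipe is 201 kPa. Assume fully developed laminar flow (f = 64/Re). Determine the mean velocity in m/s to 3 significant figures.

For laminar flow, f = 64/Re with Re = ρVD/μ, so Darcy-Weisbach reduces to ΔP = 32μLV/D². Solving for V: V = ΔP·D²/(32μL) = 2.01e+05·(0.245)²/(32·0.303·1220) = 1.02 m/s.
Check: Re = ρVD/μ = 1260·1.02·0.245/0.303 = 1039 < 2300, so the laminar assumption holds.

V ≈ 1.02 m/s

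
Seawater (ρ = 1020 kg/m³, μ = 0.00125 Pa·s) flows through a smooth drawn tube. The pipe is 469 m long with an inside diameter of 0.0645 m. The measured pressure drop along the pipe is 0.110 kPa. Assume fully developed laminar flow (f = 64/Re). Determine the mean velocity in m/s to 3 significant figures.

V ≈ 0.0244 m/s

For laminar flow, f = 64/Re with Re = ρVD/μ, so Darcy-Weisbach reduces to ΔP = 32μLV/D². Solving for V: V = ΔP·D²/(32μL) = 110·(0.0645)²/(32·0.00125·469) = 0.02439 m/s.
Check: Re = ρVD/μ = 1020·0.02439·0.0645/0.00125 = 1284 < 2300, so the laminar assumption holds.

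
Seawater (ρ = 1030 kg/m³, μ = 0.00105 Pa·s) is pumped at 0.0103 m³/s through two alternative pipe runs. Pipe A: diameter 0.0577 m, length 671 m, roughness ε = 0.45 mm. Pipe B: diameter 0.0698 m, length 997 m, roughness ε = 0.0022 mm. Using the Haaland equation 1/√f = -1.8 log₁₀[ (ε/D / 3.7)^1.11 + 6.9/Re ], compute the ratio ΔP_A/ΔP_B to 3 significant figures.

ΔP_A/ΔP_B ≈ 3.86

Pipe A: V = Q/A = 0.0103/0.002615 = 3.939 m/s; Re = 2.23e+05; ε/D = 0.0078; Haaland → f = 0.03527; ΔP_A = f(L/D)(ρV²/2) = 3.278e+06 Pa.
Pipe B: V = Q/A = 0.0103/0.003826 = 2.692 m/s; Re = 1.843e+05; ε/D = 3.15e-05; Haaland → f = 0.01594; ΔP_B = f(L/D)(ρV²/2) = 8.496e+05 Pa.
ΔP_A/ΔP_B = 3.278e+06/8.496e+05 = 3.86.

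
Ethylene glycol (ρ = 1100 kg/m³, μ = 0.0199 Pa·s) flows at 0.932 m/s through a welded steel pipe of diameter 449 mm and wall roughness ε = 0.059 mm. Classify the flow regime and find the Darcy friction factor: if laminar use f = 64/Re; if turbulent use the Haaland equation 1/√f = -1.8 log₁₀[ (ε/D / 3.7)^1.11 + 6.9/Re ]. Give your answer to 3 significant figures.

Re = ρVD/μ = 1100·0.932·0.449/0.0199 = 2.313e+04.
Re > 4000 → turbulent. ε/D = 5.9e-05/0.449 = 0.000131; Haaland: 1/√f = -1.8 log₁₀[1.15e-05 + 0.000298] = 6.316, so f = 0.02507.

f ≈ 0.0251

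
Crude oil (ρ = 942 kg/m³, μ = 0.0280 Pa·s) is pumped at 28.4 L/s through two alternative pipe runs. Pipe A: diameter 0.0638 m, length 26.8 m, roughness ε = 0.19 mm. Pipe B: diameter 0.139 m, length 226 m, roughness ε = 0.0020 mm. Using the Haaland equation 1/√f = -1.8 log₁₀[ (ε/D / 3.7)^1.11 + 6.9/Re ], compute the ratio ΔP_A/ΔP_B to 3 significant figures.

Pipe A: V = Q/A = 0.0284/0.003197 = 8.884 m/s; Re = 1.907e+04; ε/D = 0.00298; Haaland → f = 0.03136; ΔP_A = f(L/D)(ρV²/2) = 4.897e+05 Pa.
Pipe B: V = Q/A = 0.0284/0.01517 = 1.872 m/s; Re = 8752; ε/D = 1.44e-05; Haaland → f = 0.03206; ΔP_B = f(L/D)(ρV²/2) = 8.6e+04 Pa.
ΔP_A/ΔP_B = 4.897e+05/8.6e+04 = 5.69.

ΔP_A/ΔP_B ≈ 5.69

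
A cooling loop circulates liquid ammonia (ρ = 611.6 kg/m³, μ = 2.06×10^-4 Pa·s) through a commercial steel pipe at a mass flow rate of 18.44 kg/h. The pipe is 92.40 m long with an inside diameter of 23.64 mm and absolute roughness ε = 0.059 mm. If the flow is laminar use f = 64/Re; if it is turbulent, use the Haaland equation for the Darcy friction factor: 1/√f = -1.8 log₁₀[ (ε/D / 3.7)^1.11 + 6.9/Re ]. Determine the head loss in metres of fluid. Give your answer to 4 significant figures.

h_f ≈ 0.003466 m

ṁ = 18.44 kg/h = 18.44/3600 = 0.005122 kg/s.
A = πD²/4 = π(0.02364)²/4 = 0.0004389 m²; mean velocity V = ṁ/(ρA) = 0.005122/(611.6 · 0.0004389) = 0.01908 m/s.
Reynolds number Re = ρVD/μ = 611.6 · 0.01908 · 0.02364 / 0.000206 = 1339.
Re < 2300 → laminar flow, so f = 64/Re = 64/1339 = 0.04779 (the turbulent correlation is not needed).
Darcy-Weisbach: ΔP = f(L/D)(ρV²/2) = 0.04779·(92.4/0.02364)·(611.6·0.01908²/2) = 0.04779·3909·0.1113 = 20.8 Pa.
Head loss h_f = ΔP/(ρg) = 20.8/(611.6·9.81) = 0.003466 m.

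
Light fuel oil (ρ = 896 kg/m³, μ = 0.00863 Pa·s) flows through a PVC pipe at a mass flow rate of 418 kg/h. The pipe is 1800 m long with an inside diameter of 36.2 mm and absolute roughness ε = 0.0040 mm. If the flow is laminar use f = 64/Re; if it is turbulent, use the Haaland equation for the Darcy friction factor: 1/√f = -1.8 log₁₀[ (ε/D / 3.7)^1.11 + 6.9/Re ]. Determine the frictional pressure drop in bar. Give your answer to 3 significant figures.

ṁ = 418 kg/h = 418/3600 = 0.1161 kg/s.
A = πD²/4 = π(0.0362)²/4 = 0.001029 m²; mean velocity V = ṁ/(ρA) = 0.1161/(896 · 0.001029) = 0.1259 m/s.
Reynolds number Re = ρVD/μ = 896 · 0.1259 · 0.0362 / 0.00863 = 473.2.
Re < 2300 → laminar flow, so f = 64/Re = 64/473.2 = 0.1352 (the turbulent correlation is not needed).
Darcy-Weisbach: ΔP = f(L/D)(ρV²/2) = 0.1352·(1800/0.0362)·(896·0.1259²/2) = 0.1352·4.972e+04·7.102 = 4.776e+04 Pa.
ΔP = 4.776e+04 Pa = 0.478 bar.

ΔP ≈ 0.478 bar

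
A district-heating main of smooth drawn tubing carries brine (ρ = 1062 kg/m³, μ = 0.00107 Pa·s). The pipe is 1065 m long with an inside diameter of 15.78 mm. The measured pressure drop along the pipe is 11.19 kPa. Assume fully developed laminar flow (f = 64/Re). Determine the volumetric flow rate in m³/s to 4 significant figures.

For laminar flow, f = 64/Re with Re = ρVD/μ, so Darcy-Weisbach reduces to ΔP = 32μLV/D². Solving for V: V = ΔP·D²/(32μL) = 1.119e+04·(0.01578)²/(32·0.00107·1065) = 0.07641 m/s.
Check: Re = ρVD/μ = 1062·0.07641·0.01578/0.00107 = 1197 < 2300, so the laminar assumption holds.
Q = V·A = 0.07641·(π/4·0.01578²) = 1.494e-05 m³/s = 1.494×10^-5 m³/s.

Q ≈ 1.494×10^-5 m³/s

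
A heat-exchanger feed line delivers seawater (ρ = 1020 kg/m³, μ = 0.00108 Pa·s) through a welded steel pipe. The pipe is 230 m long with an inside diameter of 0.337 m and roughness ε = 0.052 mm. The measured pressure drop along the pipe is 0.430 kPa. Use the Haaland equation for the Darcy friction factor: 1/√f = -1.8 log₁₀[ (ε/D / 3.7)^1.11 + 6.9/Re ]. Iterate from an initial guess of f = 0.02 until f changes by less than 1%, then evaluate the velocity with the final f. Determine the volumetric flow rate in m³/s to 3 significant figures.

Rearranging Darcy-Weisbach: V = √(2·ΔP·D/(f·L·ρ)). With ε/D = 5.2e-05/0.337 = 0.000154, iterate starting from f = 0.02:
  f = 0.02 → V = √(2·430·0.337/(0.02·230·1020)) = 0.2485 m/s; Re = ρVD/μ = 7.91e+04; f → 0.01933
  f = 0.01933 → V = 0.2528 m/s; Re = 8.046e+04; f → 0.01927
Converged (Δf/f < 1%). With the final f = 0.01927: V = √(2·430·0.337/(0.01927·230·1020)) = 0.2532 m/s.
Q = V·A = 0.2532·(π/4·0.337²) = 0.02258 m³/s = 0.0226 m³/s.

Q ≈ 0.0226 m³/s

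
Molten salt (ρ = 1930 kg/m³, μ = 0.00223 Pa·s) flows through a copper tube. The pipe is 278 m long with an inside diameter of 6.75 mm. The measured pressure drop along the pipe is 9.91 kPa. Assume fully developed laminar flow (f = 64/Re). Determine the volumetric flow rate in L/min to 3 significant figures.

For laminar flow, f = 64/Re with Re = ρVD/μ, so Darcy-Weisbach reduces to ΔP = 32μLV/D². Solving for V: V = ΔP·D²/(32μL) = 9910·(0.00675)²/(32·0.00223·278) = 0.02276 m/s.
Check: Re = ρVD/μ = 1930·0.02276·0.00675/0.00223 = 133 < 2300, so the laminar assumption holds.
Q = V·A = 0.02276·(π/4·0.00675²) = 8.145e-07 m³/s = 0.0489 L/min.

Q ≈ 0.0489 L/min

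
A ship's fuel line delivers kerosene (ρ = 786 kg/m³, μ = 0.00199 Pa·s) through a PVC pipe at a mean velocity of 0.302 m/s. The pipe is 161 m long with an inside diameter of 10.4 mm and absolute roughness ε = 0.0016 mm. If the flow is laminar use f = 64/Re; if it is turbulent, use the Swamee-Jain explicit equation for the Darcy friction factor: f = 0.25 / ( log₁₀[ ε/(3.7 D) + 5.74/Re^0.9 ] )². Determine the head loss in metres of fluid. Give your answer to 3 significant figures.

Reynolds number Re = ρVD/μ = 786 · 0.302 · 0.0104 / 0.00199 = 1241.
Re < 2300 → laminar flow, so f = 64/Re = 64/1241 = 0.05159 (the turbulent correlation is not needed).
Darcy-Weisbach: ΔP = f(L/D)(ρV²/2) = 0.05159·(161/0.0104)·(786·0.302²/2) = 0.05159·1.548e+04·35.84 = 2.863e+04 Pa.
Head loss h_f = ΔP/(ρg) = 2.863e+04/(786·9.81) = 3.71 m.

h_f ≈ 3.71 m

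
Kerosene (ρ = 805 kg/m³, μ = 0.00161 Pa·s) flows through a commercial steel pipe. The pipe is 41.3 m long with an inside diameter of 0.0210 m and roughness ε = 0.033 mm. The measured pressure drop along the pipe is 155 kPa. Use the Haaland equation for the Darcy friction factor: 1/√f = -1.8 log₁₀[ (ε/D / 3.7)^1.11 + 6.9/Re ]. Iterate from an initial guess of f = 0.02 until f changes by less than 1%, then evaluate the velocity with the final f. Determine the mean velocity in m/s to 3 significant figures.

V ≈ 2.69 m/s

Rearranging Darcy-Weisbach: V = √(2·ΔP·D/(f·L·ρ)). With ε/D = 3.3e-05/0.021 = 0.00157, iterate starting from f = 0.02:
  f = 0.02 → V = √(2·1.55e+05·0.021/(0.02·41.3·805)) = 3.129 m/s; Re = ρVD/μ = 3.285e+04; f → 0.02657
  f = 0.02657 → V = 2.715 m/s; Re = 2.85e+04; f → 0.02712
  f = 0.02712 → V = 2.687 m/s; Re = 2.822e+04; f → 0.02716
Converged (Δf/f < 1%). With the final f = 0.02716: V = √(2·1.55e+05·0.021/(0.02716·41.3·805)) = 2.685 m/s.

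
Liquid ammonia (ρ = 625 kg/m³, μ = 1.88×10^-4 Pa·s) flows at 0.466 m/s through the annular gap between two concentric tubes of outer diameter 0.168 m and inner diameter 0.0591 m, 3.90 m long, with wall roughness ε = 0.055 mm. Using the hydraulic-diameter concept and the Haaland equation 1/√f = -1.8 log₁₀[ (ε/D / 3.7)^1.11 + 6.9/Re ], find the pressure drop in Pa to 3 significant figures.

ΔP ≈ 46.1 Pa

Hydraulic diameter D_h = 4A/P = D_o - D_i = 0.168 - 0.0591 = 0.1089 m.
Re = ρVD_h/μ = 625·0.466·0.1089/0.000188 = 1.687e+05.
ε/D_h = 5.5e-05/0.1089 = 0.000505; Haaland gives 1/√f = -1.8 log₁₀[5.13e-05+4.09e-05] = 7.264, so f = 0.01895.
ΔP = f(L/D_h)(ρV²/2) = 0.01895·3.9/0.1089·67.86 = 46.06 Pa.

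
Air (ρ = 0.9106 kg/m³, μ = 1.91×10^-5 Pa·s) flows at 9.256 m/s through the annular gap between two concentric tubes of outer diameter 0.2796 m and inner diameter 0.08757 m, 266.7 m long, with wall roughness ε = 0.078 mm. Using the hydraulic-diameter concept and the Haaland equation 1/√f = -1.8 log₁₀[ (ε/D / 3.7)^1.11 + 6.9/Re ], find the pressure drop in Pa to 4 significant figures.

Hydraulic diameter D_h = 4A/P = D_o - D_i = 0.2796 - 0.08757 = 0.192 m.
Re = ρVD_h/μ = 0.9106·9.256·0.192/1.91e-05 = 8.474e+04.
ε/D_h = 7.8e-05/0.192 = 0.000406; Haaland gives 1/√f = -1.8 log₁₀[4.03e-05+8.14e-05] = 7.047, so f = 0.02014.
ΔP = f(L/D_h)(ρV²/2) = 0.02014·266.7/0.192·39.01 = 1091 Pa.

ΔP ≈ 1091 Pa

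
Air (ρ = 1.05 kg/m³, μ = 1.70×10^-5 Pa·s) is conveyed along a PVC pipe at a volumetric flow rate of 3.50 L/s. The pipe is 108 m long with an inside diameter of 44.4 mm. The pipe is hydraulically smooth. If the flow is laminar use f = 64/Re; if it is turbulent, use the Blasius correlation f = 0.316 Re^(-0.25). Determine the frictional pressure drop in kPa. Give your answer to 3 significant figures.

ΔP ≈ 0.232 kPa

Q = 3.50 L/s = 3.50/1000 = 0.0035 m³/s.
Cross-sectional area A = πD²/4 = π(0.0444)²/4 = 0.001548 m²; mean velocity V = Q/A = 0.0035/0.001548 = 2.261 m/s.
Reynolds number Re = ρVD/μ = 1.05 · 2.261 · 0.0444 / 1.7e-05 = 6199.
Re > 4000 → turbulent. Smooth-pipe (Blasius): f = 0.316 Re^(-0.25) = 0.316/(6199)^0.25 = 0.03561.
Darcy-Weisbach: ΔP = f(L/D)(ρV²/2) = 0.03561·(108/0.0444)·(1.05·2.261²/2) = 0.03561·2432·2.683 = 232.4 Pa.
ΔP = 232.4 Pa = 0.232 kPa.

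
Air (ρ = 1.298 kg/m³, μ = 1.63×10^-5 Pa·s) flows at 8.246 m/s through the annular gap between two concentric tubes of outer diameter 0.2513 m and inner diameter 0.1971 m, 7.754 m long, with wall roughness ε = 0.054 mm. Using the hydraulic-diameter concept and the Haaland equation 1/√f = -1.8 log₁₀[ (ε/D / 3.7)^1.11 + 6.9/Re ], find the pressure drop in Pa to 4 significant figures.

ΔP ≈ 157.4 Pa

Hydraulic diameter D_h = 4A/P = D_o - D_i = 0.2513 - 0.1971 = 0.0542 m.
Re = ρVD_h/μ = 1.298·8.246·0.0542/1.63e-05 = 3.559e+04.
ε/D_h = 5.4e-05/0.0542 = 0.000996; Haaland gives 1/√f = -1.8 log₁₀[0.000109+0.000194] = 6.334, so f = 0.02493.
ΔP = f(L/D_h)(ρV²/2) = 0.02493·7.754/0.0542·44.13 = 157.4 Pa.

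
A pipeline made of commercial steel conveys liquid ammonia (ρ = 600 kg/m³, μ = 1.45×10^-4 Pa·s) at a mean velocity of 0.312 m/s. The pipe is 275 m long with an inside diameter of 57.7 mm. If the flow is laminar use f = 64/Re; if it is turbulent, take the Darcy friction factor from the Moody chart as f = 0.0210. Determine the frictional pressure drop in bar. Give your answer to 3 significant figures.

ΔP ≈ 0.0292 bar

Reynolds number Re = ρVD/μ = 600 · 0.312 · 0.0577 / 0.000145 = 7.449e+04.
Re > 4000 → turbulent; use the Moody-chart value f = 0.0210.
Darcy-Weisbach: ΔP = f(L/D)(ρV²/2) = 0.021·(275/0.0577)·(600·0.312²/2) = 0.021·4766·29.2 = 2923 Pa.
ΔP = 2923 Pa = 0.0292 bar.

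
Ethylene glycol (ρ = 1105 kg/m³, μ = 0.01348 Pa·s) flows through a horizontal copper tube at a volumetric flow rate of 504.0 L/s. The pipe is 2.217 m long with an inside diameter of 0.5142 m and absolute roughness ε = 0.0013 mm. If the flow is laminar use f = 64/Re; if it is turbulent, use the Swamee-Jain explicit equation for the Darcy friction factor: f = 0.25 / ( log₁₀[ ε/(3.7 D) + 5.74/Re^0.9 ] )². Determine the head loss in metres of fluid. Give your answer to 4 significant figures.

Q = 504.0 L/s = 504.0/1000 = 0.504 m³/s.
Cross-sectional area A = πD²/4 = π(0.5142)²/4 = 0.2077 m²; mean velocity V = Q/A = 0.504/0.2077 = 2.427 m/s.
Reynolds number Re = ρVD/μ = 1105 · 2.427 · 0.5142 / 0.0135 = 1.023e+05.
Re > 4000 → turbulent. Relative roughness ε/D = 1.3e-06/0.5142 = 2.53e-06. Swamee-Jain: f = 0.25/(log₁₀[2.53e-06/3.7 + 5.74/1.023e+05^0.9])² = 0.25/(log₁₀[6.83e-07 + 0.000178])² = 0.25/(-3.748)² = 0.01779.
Darcy-Weisbach: ΔP = f(L/D)(ρV²/2) = 0.01779·(2.217/0.5142)·(1105·2.427²/2) = 0.01779·4.312·3255 = 249.7 Pa.
Head loss h_f = ΔP/(ρg) = 249.7/(1105·9.81) = 0.02303 m.

h_f ≈ 0.02303 m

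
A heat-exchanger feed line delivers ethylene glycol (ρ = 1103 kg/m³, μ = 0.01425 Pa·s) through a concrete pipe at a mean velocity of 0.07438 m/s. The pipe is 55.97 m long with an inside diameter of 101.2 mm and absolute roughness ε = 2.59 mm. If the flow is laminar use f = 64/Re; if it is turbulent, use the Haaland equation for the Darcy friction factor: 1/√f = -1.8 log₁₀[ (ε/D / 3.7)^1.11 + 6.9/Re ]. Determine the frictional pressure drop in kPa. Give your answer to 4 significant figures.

Reynolds number Re = ρVD/μ = 1103 · 0.07438 · 0.1012 / 0.0143 = 582.6.
Re < 2300 → laminar flow, so f = 64/Re = 64/582.6 = 0.1098 (the turbulent correlation is not needed).
Darcy-Weisbach: ΔP = f(L/D)(ρV²/2) = 0.1098·(55.97/0.1012)·(1103·0.07438²/2) = 0.1098·553.1·3.051 = 185.4 Pa.
ΔP = 185.4 Pa = 0.1854 kPa.

ΔP ≈ 0.1854 kPa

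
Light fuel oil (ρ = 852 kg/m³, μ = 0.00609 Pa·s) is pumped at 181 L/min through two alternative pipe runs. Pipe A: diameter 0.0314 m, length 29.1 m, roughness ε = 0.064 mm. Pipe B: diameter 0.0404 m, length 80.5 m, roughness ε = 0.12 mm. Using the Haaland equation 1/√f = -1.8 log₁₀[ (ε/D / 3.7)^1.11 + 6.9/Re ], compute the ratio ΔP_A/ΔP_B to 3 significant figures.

Pipe A: V = Q/A = 0.003017/0.0007744 = 3.896 m/s; Re = 1.711e+04; ε/D = 0.00204; Haaland → f = 0.03032; ΔP_A = f(L/D)(ρV²/2) = 1.816e+05 Pa.
Pipe B: V = Q/A = 0.003017/0.001282 = 2.353 m/s; Re = 1.33e+04; ε/D = 0.00297; Haaland → f = 0.03312; ΔP_B = f(L/D)(ρV²/2) = 1.557e+05 Pa.
ΔP_A/ΔP_B = 1.816e+05/1.557e+05 = 1.17.

ΔP_A/ΔP_B ≈ 1.17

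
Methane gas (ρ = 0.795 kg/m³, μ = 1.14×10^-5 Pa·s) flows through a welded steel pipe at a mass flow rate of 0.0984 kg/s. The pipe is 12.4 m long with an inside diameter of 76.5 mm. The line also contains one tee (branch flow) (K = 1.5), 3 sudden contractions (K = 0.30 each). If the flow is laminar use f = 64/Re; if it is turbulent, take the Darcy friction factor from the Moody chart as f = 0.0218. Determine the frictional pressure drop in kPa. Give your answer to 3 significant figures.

A = πD²/4 = π(0.0765)²/4 = 0.004596 m²; mean velocity V = ṁ/(ρA) = 0.0984/(0.795 · 0.004596) = 26.93 m/s.
Reynolds number Re = ρVD/μ = 0.795 · 26.93 · 0.0765 / 1.14e-05 = 1.437e+05.
Re > 4000 → turbulent; use the Moody-chart value f = 0.0218.
Total minor-loss coefficient ΣK = 1·1.5 + 3·0.3 = 2.4.
ΔP = [f·L/D + ΣK]·(ρV²/2) = [0.0218·12.4/0.0765 + 2.4]·(0.795·26.93²/2) = [3.534 + 2.4]·288.2 = 1710 Pa.
ΔP = 1710 Pa = 1.71 kPa.

ΔP ≈ 1.71 kPa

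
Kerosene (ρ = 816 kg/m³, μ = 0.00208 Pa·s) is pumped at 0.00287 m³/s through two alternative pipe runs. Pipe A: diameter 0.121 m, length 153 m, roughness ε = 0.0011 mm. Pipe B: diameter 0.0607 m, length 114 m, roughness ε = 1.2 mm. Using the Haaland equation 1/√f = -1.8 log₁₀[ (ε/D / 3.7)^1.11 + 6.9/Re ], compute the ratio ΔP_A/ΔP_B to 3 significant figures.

ΔP_A/ΔP_B ≈ 0.0251

Pipe A: V = Q/A = 0.00287/0.0115 = 0.2496 m/s; Re = 1.185e+04; ε/D = 9.09e-06; Haaland → f = 0.0295; ΔP_A = f(L/D)(ρV²/2) = 948.2 Pa.
Pipe B: V = Q/A = 0.00287/0.002894 = 0.9918 m/s; Re = 2.362e+04; ε/D = 0.0198; Haaland → f = 0.05011; ΔP_B = f(L/D)(ρV²/2) = 3.777e+04 Pa.
ΔP_A/ΔP_B = 948.2/3.777e+04 = 0.0251.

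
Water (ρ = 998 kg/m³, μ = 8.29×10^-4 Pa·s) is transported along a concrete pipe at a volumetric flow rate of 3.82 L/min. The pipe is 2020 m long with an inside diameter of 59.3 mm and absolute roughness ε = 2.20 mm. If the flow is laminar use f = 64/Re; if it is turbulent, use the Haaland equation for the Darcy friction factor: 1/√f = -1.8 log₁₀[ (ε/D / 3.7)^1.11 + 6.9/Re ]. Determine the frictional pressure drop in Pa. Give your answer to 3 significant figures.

ΔP ≈ 351 Pa

Q = 3.82 L/min = 3.82/60000 = 6.367e-05 m³/s.
Cross-sectional area A = πD²/4 = π(0.0593)²/4 = 0.002762 m²; mean velocity V = Q/A = 6.367e-05/0.002762 = 0.02305 m/s.
Reynolds number Re = ρVD/μ = 998 · 0.02305 · 0.0593 / 0.000829 = 1646.
Re < 2300 → laminar flow, so f = 64/Re = 64/1646 = 0.03889 (the turbulent correlation is not needed).
Darcy-Weisbach: ΔP = f(L/D)(ρV²/2) = 0.03889·(2020/0.0593)·(998·0.02305²/2) = 0.03889·3.406e+04·0.2652 = 351.3 Pa.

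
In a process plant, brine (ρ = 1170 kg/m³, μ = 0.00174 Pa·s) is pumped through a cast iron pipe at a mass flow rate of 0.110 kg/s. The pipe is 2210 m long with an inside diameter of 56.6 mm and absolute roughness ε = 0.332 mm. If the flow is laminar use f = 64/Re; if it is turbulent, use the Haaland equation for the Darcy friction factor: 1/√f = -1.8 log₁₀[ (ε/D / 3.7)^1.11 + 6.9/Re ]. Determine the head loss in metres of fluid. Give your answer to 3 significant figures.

h_f ≈ 0.125 m

A = πD²/4 = π(0.0566)²/4 = 0.002516 m²; mean velocity V = ṁ/(ρA) = 0.11/(1170 · 0.002516) = 0.03737 m/s.
Reynolds number Re = ρVD/μ = 1170 · 0.03737 · 0.0566 / 0.00174 = 1422.
Re < 2300 → laminar flow, so f = 64/Re = 64/1422 = 0.045 (the turbulent correlation is not needed).
Darcy-Weisbach: ΔP = f(L/D)(ρV²/2) = 0.045·(2210/0.0566)·(1170·0.03737²/2) = 0.045·3.905e+04·0.8168 = 1435 Pa.
Head loss h_f = ΔP/(ρg) = 1435/(1170·9.81) = 0.125 m.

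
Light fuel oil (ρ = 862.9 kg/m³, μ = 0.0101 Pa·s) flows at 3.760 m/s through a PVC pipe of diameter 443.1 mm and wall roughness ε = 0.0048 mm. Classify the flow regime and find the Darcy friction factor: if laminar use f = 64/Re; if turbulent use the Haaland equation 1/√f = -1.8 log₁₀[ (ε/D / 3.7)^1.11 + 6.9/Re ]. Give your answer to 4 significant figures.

Re = ρVD/μ = 862.9·3.76·0.4431/0.0101 = 1.423e+05.
Re > 4000 → turbulent. ε/D = 4.8e-06/0.4431 = 1.08e-05; Haaland: 1/√f = -1.8 log₁₀[7.21e-07 + 4.85e-05] = 7.755, so f = 0.01663.

f ≈ 0.01663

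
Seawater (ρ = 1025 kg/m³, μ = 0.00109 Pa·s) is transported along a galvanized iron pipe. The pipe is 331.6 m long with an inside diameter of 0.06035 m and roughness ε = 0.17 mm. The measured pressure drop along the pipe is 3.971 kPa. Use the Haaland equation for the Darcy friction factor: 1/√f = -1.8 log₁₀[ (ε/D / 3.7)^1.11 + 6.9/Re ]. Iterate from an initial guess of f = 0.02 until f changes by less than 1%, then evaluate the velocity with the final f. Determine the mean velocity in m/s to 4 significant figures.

Rearranging Darcy-Weisbach: V = √(2·ΔP·D/(f·L·ρ)). With ε/D = 0.00017/0.06035 = 0.00282, iterate starting from f = 0.02:
  f = 0.02 → V = √(2·3971·0.06035/(0.02·331.6·1025)) = 0.2655 m/s; Re = ρVD/μ = 1.507e+04; f → 0.03222
  f = 0.03222 → V = 0.2092 m/s; Re = 1.187e+04; f → 0.03355
  f = 0.03355 → V = 0.205 m/s; Re = 1.163e+04; f → 0.03367
Converged (Δf/f < 1%). With the final f = 0.03367: V = √(2·3971·0.06035/(0.03367·331.6·1025)) = 0.2046 m/s.

V ≈ 0.2046 m/s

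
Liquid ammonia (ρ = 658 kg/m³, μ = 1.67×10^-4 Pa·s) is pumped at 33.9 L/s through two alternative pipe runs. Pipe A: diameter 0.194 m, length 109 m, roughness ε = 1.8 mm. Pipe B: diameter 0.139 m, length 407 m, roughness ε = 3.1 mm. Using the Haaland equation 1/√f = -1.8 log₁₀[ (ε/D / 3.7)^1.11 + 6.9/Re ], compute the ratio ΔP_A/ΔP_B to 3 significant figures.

Pipe A: V = Q/A = 0.0339/0.02956 = 1.147 m/s; Re = 8.766e+05; ε/D = 0.00928; Haaland → f = 0.0371; ΔP_A = f(L/D)(ρV²/2) = 9021 Pa.
Pipe B: V = Q/A = 0.0339/0.01517 = 2.234 m/s; Re = 1.224e+06; ε/D = 0.0223; Haaland → f = 0.05086; ΔP_B = f(L/D)(ρV²/2) = 2.445e+05 Pa.
ΔP_A/ΔP_B = 9021/2.445e+05 = 0.0369.

ΔP_A/ΔP_B ≈ 0.0369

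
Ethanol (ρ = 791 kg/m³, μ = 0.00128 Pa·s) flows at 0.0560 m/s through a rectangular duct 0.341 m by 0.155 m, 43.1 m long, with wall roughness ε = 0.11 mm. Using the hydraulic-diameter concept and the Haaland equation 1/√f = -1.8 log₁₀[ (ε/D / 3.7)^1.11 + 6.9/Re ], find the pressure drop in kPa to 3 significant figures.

ΔP ≈ 0.00857 kPa

Hydraulic diameter D_h = 4A/P = 4·(0.341·0.155)/(2·(0.341+0.155)) = 0.2114/0.992 = 0.2131 m.
Re = ρVD_h/μ = 791·0.056·0.2131/0.00128 = 7375.
ε/D_h = 0.00011/0.2131 = 0.000516; Haaland gives 1/√f = -1.8 log₁₀[5.25e-05+0.000936] = 5.409, so f = 0.03417.
ΔP = f(L/D_h)(ρV²/2) = 0.03417·43.1/0.2131·1.24 = 8.572 Pa.
ΔP = 0.00857 kPa.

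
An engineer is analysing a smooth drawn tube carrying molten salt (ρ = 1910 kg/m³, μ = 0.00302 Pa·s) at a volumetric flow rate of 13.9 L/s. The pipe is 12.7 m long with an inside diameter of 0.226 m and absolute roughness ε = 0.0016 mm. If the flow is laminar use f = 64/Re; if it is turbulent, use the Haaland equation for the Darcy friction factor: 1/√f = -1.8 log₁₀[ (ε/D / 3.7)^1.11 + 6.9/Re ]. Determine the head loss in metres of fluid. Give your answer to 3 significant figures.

Q = 13.9 L/s = 13.9/1000 = 0.0139 m³/s.
Cross-sectional area A = πD²/4 = π(0.226)²/4 = 0.04011 m²; mean velocity V = Q/A = 0.0139/0.04011 = 0.3465 m/s.
Reynolds number Re = ρVD/μ = 1910 · 0.3465 · 0.226 / 0.00302 = 4.953e+04.
Re > 4000 → turbulent. Relative roughness ε/D = 1.6e-06/0.226 = 7.08e-06. Haaland: 1/√f = -1.8 log₁₀[(7.08e-06/3.7)^1.11 + 6.9/4.953e+04] = -1.8 log₁₀[4.5e-07 + 0.000139] = 6.938, so f = 0.02077.
Darcy-Weisbach: ΔP = f(L/D)(ρV²/2) = 0.02077·(12.7/0.226)·(1910·0.3465²/2) = 0.02077·56.19·114.7 = 133.8 Pa.
Head loss h_f = ΔP/(ρg) = 133.8/(1910·9.81) = 0.00714 m.

h_f ≈ 0.00714 m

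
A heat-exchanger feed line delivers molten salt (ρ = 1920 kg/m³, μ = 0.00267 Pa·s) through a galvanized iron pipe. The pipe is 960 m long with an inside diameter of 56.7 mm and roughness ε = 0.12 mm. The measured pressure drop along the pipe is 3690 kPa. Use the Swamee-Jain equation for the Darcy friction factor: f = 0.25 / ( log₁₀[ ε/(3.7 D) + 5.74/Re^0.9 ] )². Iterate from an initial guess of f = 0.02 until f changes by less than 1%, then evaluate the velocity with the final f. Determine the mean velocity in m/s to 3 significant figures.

Rearranging Darcy-Weisbach: V = √(2·ΔP·D/(f·L·ρ)). With ε/D = 0.00012/0.0567 = 0.00212, iterate starting from f = 0.02:
  f = 0.02 → V = √(2·3.69e+06·0.0567/(0.02·960·1920)) = 3.369 m/s; Re = ρVD/μ = 1.374e+05; f → 0.0252
  f = 0.0252 → V = 3.001 m/s; Re = 1.224e+05; f → 0.02535
Converged (Δf/f < 1%). With the final f = 0.02535: V = √(2·3.69e+06·0.0567/(0.02535·960·1920)) = 2.993 m/s.

V ≈ 2.99 m/s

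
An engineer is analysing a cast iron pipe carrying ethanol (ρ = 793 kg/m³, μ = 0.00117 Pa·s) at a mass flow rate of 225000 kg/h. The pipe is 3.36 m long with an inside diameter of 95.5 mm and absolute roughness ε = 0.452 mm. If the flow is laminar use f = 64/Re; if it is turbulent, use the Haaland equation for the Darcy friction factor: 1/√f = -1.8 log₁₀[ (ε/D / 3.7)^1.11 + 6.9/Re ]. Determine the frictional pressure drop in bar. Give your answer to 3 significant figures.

ΔP ≈ 0.508 bar

ṁ = 225000 kg/h = 225000/3600 = 62.5 kg/s.
A = πD²/4 = π(0.0955)²/4 = 0.007163 m²; mean velocity V = ṁ/(ρA) = 62.5/(793 · 0.007163) = 11 m/s.
Reynolds number Re = ρVD/μ = 793 · 11 · 0.0955 / 0.00117 = 7.122e+05.
Re > 4000 → turbulent. Relative roughness ε/D = 0.000452/0.0955 = 0.00473. Haaland: 1/√f = -1.8 log₁₀[(0.00473/3.7)^1.11 + 6.9/7.122e+05] = -1.8 log₁₀[0.000615 + 9.69e-06] = 5.768, so f = 0.03006.
Darcy-Weisbach: ΔP = f(L/D)(ρV²/2) = 0.03006·(3.36/0.0955)·(793·11²/2) = 0.03006·35.18·4.8e+04 = 5.076e+04 Pa.
ΔP = 5.076e+04 Pa = 0.508 bar.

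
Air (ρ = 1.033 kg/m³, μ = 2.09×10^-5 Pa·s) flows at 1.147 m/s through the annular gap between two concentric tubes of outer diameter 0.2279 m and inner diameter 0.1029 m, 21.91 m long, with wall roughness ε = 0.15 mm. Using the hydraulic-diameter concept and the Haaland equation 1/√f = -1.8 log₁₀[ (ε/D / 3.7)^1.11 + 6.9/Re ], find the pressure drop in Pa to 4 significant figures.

ΔP ≈ 4.208 Pa

Hydraulic diameter D_h = 4A/P = D_o - D_i = 0.2279 - 0.1029 = 0.125 m.
Re = ρVD_h/μ = 1.033·1.147·0.125/2.09e-05 = 7086.
ε/D_h = 0.00015/0.125 = 0.0012; Haaland gives 1/√f = -1.8 log₁₀[0.000134+0.000974] = 5.32, so f = 0.03533.
ΔP = f(L/D_h)(ρV²/2) = 0.03533·21.91/0.125·0.6795 = 4.208 Pa.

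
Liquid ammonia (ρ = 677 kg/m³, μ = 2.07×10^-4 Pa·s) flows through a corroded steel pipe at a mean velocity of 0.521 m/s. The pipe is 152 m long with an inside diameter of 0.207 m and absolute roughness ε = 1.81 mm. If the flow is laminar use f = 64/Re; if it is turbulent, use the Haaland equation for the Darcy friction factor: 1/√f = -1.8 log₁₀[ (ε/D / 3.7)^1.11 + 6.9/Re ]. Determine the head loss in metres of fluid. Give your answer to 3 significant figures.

Reynolds number Re = ρVD/μ = 677 · 0.521 · 0.207 / 0.000207 = 3.527e+05.
Re > 4000 → turbulent. Relative roughness ε/D = 0.00181/0.207 = 0.00874. Haaland: 1/√f = -1.8 log₁₀[(0.00874/3.7)^1.11 + 6.9/3.527e+05] = -1.8 log₁₀[0.00122 + 1.96e-05] = 5.235, so f = 0.03649.
Darcy-Weisbach: ΔP = f(L/D)(ρV²/2) = 0.03649·(152/0.207)·(677·0.521²/2) = 0.03649·734.3·91.88 = 2462 Pa.
Head loss h_f = ΔP/(ρg) = 2462/(677·9.81) = 0.371 m.

h_f ≈ 0.371 m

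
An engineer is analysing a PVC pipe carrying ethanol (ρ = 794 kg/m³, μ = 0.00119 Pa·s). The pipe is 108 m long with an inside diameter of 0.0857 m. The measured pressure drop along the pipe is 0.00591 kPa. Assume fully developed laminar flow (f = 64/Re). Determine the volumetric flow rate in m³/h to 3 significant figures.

For laminar flow, f = 64/Re with Re = ρVD/μ, so Darcy-Weisbach reduces to ΔP = 32μLV/D². Solving for V: V = ΔP·D²/(32μL) = 5.91·(0.0857)²/(32·0.00119·108) = 0.01055 m/s.
Check: Re = ρVD/μ = 794·0.01055·0.0857/0.00119 = 603.5 < 2300, so the laminar assumption holds.
Q = V·A = 0.01055·(π/4·0.0857²) = 6.088e-05 m³/s = 0.219 m³/h.

Q ≈ 0.219 m³/h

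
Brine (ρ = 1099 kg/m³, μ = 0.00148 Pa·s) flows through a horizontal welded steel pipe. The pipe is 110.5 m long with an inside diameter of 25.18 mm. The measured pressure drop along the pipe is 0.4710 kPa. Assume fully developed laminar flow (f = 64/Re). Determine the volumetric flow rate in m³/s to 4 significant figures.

For laminar flow, f = 64/Re with Re = ρVD/μ, so Darcy-Weisbach reduces to ΔP = 32μLV/D². Solving for V: V = ΔP·D²/(32μL) = 471·(0.02518)²/(32·0.00148·110.5) = 0.05706 m/s.
Check: Re = ρVD/μ = 1099·0.05706·0.02518/0.00148 = 1067 < 2300, so the laminar assumption holds.
Q = V·A = 0.05706·(π/4·0.02518²) = 2.842e-05 m³/s = 2.842×10^-5 m³/s.

Q ≈ 2.842×10^-5 m³/s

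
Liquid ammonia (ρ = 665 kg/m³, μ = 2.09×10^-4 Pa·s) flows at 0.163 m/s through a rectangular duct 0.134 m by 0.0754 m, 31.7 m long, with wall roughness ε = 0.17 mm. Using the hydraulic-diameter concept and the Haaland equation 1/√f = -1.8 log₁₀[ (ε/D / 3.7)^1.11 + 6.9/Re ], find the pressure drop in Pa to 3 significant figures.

ΔP ≈ 74.6 Pa

Hydraulic diameter D_h = 4A/P = 4·(0.134·0.0754)/(2·(0.134+0.0754)) = 0.04041/0.4188 = 0.0965 m.
Re = ρVD_h/μ = 665·0.163·0.0965/0.000209 = 5.005e+04.
ε/D_h = 0.00017/0.0965 = 0.00176; Haaland gives 1/√f = -1.8 log₁₀[0.000205+0.000138] = 6.236, so f = 0.02571.
ΔP = f(L/D_h)(ρV²/2) = 0.02571·31.7/0.0965·8.834 = 74.62 Pa.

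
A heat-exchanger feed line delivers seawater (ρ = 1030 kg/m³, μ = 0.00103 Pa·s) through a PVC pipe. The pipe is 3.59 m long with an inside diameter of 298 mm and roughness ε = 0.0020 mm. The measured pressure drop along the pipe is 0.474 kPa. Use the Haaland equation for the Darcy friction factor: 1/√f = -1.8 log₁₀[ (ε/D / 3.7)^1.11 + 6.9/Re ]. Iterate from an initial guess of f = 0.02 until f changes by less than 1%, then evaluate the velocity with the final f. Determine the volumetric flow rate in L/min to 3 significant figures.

Rearranging Darcy-Weisbach: V = √(2·ΔP·D/(f·L·ρ)). With ε/D = 2e-06/0.298 = 6.71e-06, iterate starting from f = 0.02:
  f = 0.02 → V = √(2·474·0.298/(0.02·3.59·1030)) = 1.954 m/s; Re = ρVD/μ = 5.824e+05; f → 0.0128
  f = 0.0128 → V = 2.443 m/s; Re = 7.281e+05; f → 0.01232
  f = 0.01232 → V = 2.49 m/s; Re = 7.42e+05; f → 0.01229
Converged (Δf/f < 1%). With the final f = 0.01229: V = √(2·474·0.298/(0.01229·3.59·1030)) = 2.494 m/s.
Q = V·A = 2.494·(π/4·0.298²) = 0.1739 m³/s = 10400 L/min.

Q ≈ 10400 L/min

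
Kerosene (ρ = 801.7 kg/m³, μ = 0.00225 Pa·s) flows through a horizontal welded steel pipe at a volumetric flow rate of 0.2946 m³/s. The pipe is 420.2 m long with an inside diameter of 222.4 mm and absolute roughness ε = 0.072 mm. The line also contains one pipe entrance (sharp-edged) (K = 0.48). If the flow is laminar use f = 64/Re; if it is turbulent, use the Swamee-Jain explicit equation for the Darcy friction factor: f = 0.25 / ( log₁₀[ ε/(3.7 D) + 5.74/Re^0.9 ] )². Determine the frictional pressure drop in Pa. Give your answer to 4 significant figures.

ΔP ≈ 724100 Pa

Cross-sectional area A = πD²/4 = π(0.2224)²/4 = 0.03885 m²; mean velocity V = Q/A = 0.2946/0.03885 = 7.584 m/s.
Reynolds number Re = ρVD/μ = 801.7 · 7.584 · 0.2224 / 0.00225 = 6.009e+05.
Re > 4000 → turbulent. Relative roughness ε/D = 7.2e-05/0.2224 = 0.000324. Swamee-Jain: f = 0.25/(log₁₀[0.000324/3.7 + 5.74/6.009e+05^0.9])² = 0.25/(log₁₀[8.75e-05 + 3.61e-05])² = 0.25/(-3.908)² = 0.01637.
Total minor-loss coefficient ΣK = 1·0.48 = 0.48.
ΔP = [f·L/D + ΣK]·(ρV²/2) = [0.01637·420.2/0.2224 + 0.48]·(801.7·7.584²/2) = [30.93 + 0.48]·2.305e+04 = 7.241e+05 Pa.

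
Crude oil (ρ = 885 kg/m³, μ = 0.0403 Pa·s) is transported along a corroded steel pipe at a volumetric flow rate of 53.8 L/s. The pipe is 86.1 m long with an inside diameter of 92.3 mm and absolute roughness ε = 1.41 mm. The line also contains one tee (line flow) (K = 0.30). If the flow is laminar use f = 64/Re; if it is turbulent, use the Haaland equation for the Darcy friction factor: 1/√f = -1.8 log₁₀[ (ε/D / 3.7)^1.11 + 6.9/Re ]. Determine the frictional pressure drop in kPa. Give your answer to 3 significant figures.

Q = 53.8 L/s = 53.8/1000 = 0.0538 m³/s.
Cross-sectional area A = πD²/4 = π(0.0923)²/4 = 0.006691 m²; mean velocity V = Q/A = 0.0538/0.006691 = 8.041 m/s.
Reynolds number Re = ρVD/μ = 885 · 8.041 · 0.0923 / 0.0403 = 1.63e+04.
Re > 4000 → turbulent. Relative roughness ε/D = 0.00141/0.0923 = 0.0153. Haaland: 1/√f = -1.8 log₁₀[(0.0153/3.7)^1.11 + 6.9/1.63e+04] = -1.8 log₁₀[0.00226 + 0.000423] = 4.629, so f = 0.04666.
Total minor-loss coefficient ΣK = 1·0.3 = 0.3.
ΔP = [f·L/D + ΣK]·(ρV²/2) = [0.04666·86.1/0.0923 + 0.3]·(885·8.041²/2) = [43.53 + 0.3]·2.861e+04 = 1.254e+06 Pa.
ΔP = 1.254e+06 Pa = 1250 kPa.

ΔP ≈ 1250 kPa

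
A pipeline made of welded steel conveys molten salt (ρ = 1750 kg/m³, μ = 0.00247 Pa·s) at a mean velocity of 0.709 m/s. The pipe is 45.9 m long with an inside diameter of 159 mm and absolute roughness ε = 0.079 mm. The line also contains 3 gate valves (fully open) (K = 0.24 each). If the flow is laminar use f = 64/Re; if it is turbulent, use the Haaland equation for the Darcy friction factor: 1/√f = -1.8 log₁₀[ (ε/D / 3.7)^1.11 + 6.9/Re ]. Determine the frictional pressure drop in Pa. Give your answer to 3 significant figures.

Reynolds number Re = ρVD/μ = 1750 · 0.709 · 0.159 / 0.00247 = 7.987e+04.
Re > 4000 → turbulent. Relative roughness ε/D = 7.9e-05/0.159 = 0.000497. Haaland: 1/√f = -1.8 log₁₀[(0.000497/3.7)^1.11 + 6.9/7.987e+04] = -1.8 log₁₀[5.04e-05 + 8.64e-05] = 6.955, so f = 0.02067.
Total minor-loss coefficient ΣK = 3·0.24 = 0.72.
ΔP = [f·L/D + ΣK]·(ρV²/2) = [0.02067·45.9/0.159 + 0.72]·(1750·0.709²/2) = [5.967 + 0.72]·439.8 = 2941 Pa.

ΔP ≈ 2940 Pa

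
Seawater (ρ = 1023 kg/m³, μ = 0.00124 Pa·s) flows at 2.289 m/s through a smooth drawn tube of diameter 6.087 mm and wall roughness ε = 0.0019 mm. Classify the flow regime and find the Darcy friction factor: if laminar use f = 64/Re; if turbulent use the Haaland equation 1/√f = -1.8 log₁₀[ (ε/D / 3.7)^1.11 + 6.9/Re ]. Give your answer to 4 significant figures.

Re = ρVD/μ = 1023·2.289·0.006087/0.00124 = 1.149e+04.
Re > 4000 → turbulent. ε/D = 1.9e-06/0.006087 = 0.000312; Haaland: 1/√f = -1.8 log₁₀[3.01e-05 + 0.0006] = 5.761, so f = 0.03013.

f ≈ 0.03013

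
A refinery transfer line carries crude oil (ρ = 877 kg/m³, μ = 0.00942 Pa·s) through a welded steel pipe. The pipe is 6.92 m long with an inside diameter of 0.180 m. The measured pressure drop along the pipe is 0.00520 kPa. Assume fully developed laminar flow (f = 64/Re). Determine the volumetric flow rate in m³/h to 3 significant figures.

For laminar flow, f = 64/Re with Re = ρVD/μ, so Darcy-Weisbach reduces to ΔP = 32μLV/D². Solving for V: V = ΔP·D²/(32μL) = 5.2·(0.18)²/(32·0.00942·6.92) = 0.08077 m/s.
Check: Re = ρVD/μ = 877·0.08077·0.18/0.00942 = 1354 < 2300, so the laminar assumption holds.
Q = V·A = 0.08077·(π/4·0.18²) = 0.002055 m³/s = 7.40 m³/h.

Q ≈ 7.40 m³/h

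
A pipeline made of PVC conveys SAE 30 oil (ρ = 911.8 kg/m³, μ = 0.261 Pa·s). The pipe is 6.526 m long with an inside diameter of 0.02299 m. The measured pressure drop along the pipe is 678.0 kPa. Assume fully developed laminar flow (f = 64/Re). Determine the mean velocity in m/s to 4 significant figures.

V ≈ 6.575 m/s

For laminar flow, f = 64/Re with Re = ρVD/μ, so Darcy-Weisbach reduces to ΔP = 32μLV/D². Solving for V: V = ΔP·D²/(32μL) = 6.78e+05·(0.02299)²/(32·0.261·6.526) = 6.575 m/s.
Check: Re = ρVD/μ = 911.8·6.575·0.02299/0.261 = 528 < 2300, so the laminar assumption holds.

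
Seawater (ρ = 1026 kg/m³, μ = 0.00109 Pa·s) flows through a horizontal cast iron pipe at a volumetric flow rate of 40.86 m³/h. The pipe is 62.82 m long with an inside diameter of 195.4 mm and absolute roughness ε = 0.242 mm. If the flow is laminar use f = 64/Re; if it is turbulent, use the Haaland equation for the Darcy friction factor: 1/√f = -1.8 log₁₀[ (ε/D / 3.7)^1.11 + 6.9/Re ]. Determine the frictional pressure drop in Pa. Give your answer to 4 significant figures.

ΔP ≈ 555.4 Pa

Q = 40.86 m³/h = 40.86/3600 = 0.01135 m³/s.
Cross-sectional area A = πD²/4 = π(0.1954)²/4 = 0.02999 m²; mean velocity V = Q/A = 0.01135/0.02999 = 0.3785 m/s.
Reynolds number Re = ρVD/μ = 1026 · 0.3785 · 0.1954 / 0.00109 = 6.961e+04.
Re > 4000 → turbulent. Relative roughness ε/D = 0.000242/0.1954 = 0.00124. Haaland: 1/√f = -1.8 log₁₀[(0.00124/3.7)^1.11 + 6.9/6.961e+04] = -1.8 log₁₀[0.000139 + 9.91e-05] = 6.522, so f = 0.02351.
Darcy-Weisbach: ΔP = f(L/D)(ρV²/2) = 0.02351·(62.82/0.1954)·(1026·0.3785²/2) = 0.02351·321.5·73.49 = 555.4 Pa.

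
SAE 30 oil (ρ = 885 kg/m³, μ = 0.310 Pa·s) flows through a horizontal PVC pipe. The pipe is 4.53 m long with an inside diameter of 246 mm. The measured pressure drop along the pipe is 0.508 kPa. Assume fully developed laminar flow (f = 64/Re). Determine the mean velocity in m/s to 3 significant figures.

For laminar flow, f = 64/Re with Re = ρVD/μ, so Darcy-Weisbach reduces to ΔP = 32μLV/D². Solving for V: V = ΔP·D²/(32μL) = 508·(0.246)²/(32·0.31·4.53) = 0.6841 m/s.
Check: Re = ρVD/μ = 885·0.6841·0.246/0.31 = 480.4 < 2300, so the laminar assumption holds.

V ≈ 0.684 m/s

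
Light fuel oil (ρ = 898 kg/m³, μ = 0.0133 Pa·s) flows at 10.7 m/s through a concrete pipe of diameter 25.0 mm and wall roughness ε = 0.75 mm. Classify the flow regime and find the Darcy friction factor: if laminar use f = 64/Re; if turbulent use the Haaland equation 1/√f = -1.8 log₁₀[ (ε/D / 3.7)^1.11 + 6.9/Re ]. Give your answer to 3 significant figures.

f ≈ 0.0590

Re = ρVD/μ = 898·10.7·0.025/0.0133 = 1.806e+04.
Re > 4000 → turbulent. ε/D = 0.00075/0.025 = 0.03; Haaland: 1/√f = -1.8 log₁₀[0.00477 + 0.000382] = 4.118, so f = 0.05898.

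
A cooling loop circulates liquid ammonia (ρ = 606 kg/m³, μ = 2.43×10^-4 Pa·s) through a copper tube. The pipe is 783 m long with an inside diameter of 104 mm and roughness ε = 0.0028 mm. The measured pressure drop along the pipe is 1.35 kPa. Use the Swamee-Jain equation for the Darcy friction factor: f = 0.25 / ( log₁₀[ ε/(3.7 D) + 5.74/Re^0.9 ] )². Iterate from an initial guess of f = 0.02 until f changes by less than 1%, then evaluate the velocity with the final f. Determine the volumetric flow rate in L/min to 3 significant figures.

Rearranging Darcy-Weisbach: V = √(2·ΔP·D/(f·L·ρ)). With ε/D = 2.8e-06/0.104 = 2.69e-05, iterate starting from f = 0.02:
  f = 0.02 → V = √(2·1350·0.104/(0.02·783·606)) = 0.172 m/s; Re = ρVD/μ = 4.461e+04; f → 0.02141
  f = 0.02141 → V = 0.1663 m/s; Re = 4.312e+04; f → 0.02157
Converged (Δf/f < 1%). With the final f = 0.02157: V = √(2·1350·0.104/(0.02157·783·606)) = 0.1656 m/s.
Q = V·A = 0.1656·(π/4·0.104²) = 0.001407 m³/s = 84.4 L/min.

Q ≈ 84.4 L/min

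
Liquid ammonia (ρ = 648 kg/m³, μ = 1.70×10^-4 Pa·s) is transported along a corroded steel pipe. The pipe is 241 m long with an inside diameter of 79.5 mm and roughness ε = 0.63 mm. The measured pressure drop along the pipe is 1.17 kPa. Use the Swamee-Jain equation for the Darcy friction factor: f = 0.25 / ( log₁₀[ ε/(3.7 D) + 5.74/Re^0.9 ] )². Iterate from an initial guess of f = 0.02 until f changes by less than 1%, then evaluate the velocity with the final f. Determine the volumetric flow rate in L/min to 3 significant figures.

Q ≈ 53.7 L/min

Rearranging Darcy-Weisbach: V = √(2·ΔP·D/(f·L·ρ)). With ε/D = 0.00063/0.0795 = 0.00792, iterate starting from f = 0.02:
  f = 0.02 → V = √(2·1170·0.0795/(0.02·241·648)) = 0.2441 m/s; Re = ρVD/μ = 7.396e+04; f → 0.03632
  f = 0.03632 → V = 0.1811 m/s; Re = 5.488e+04; f → 0.03669
  f = 0.03669 → V = 0.1802 m/s; Re = 5.46e+04; f → 0.0367
Converged (Δf/f < 1%). With the final f = 0.0367: V = √(2·1170·0.0795/(0.0367·241·648)) = 0.1802 m/s.
Q = V·A = 0.1802·(π/4·0.0795²) = 0.0008943 m³/s = 53.7 L/min.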